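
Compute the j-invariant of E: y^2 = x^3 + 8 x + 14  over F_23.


Delta = -16(4 a^3 + 27 b^2) mod 23 = 21
-1728 * (4 a)^3 = -1728 * (4*8)^3 mod 23 = 21
j = 21 * 21^(-1) mod 23 = 1

j = 1 (mod 23)


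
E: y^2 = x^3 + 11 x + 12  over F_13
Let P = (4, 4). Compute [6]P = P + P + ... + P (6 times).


k = 6 = 110_2 (binary, LSB first: 011)
Double-and-add from P = (4, 4):
  bit 0 = 0: acc unchanged = O
  bit 1 = 1: acc = O + (8, 12) = (8, 12)
  bit 2 = 1: acc = (8, 12) + (0, 8) = (2, 4)

6P = (2, 4)


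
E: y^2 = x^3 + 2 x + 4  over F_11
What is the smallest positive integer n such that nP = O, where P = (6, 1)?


Compute successive multiples of P until we hit O:
  1P = (6, 1)
  2P = (10, 10)
  3P = (9, 6)
  4P = (0, 9)
  5P = (8, 9)
  6P = (2, 4)
  7P = (7, 8)
  8P = (3, 9)
  ... (continuing to 17P)
  17P = O

ord(P) = 17


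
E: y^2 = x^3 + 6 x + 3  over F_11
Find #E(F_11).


For each x in F_11, count y with y^2 = x^3 + 6 x + 3 mod 11:
  x = 0: RHS = 3, y in [5, 6]  -> 2 point(s)
  x = 2: RHS = 1, y in [1, 10]  -> 2 point(s)
  x = 3: RHS = 4, y in [2, 9]  -> 2 point(s)
  x = 4: RHS = 3, y in [5, 6]  -> 2 point(s)
  x = 5: RHS = 4, y in [2, 9]  -> 2 point(s)
  x = 7: RHS = 3, y in [5, 6]  -> 2 point(s)
  x = 9: RHS = 5, y in [4, 7]  -> 2 point(s)
Affine points: 14. Add the point at infinity: total = 15.

#E(F_11) = 15


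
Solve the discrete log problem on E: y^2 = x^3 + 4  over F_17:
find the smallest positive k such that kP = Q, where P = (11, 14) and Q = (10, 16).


Enumerate multiples of P until we hit Q = (10, 16):
  1P = (11, 14)
  2P = (13, 5)
  3P = (9, 11)
  4P = (12, 10)
  5P = (10, 16)
Match found at i = 5.

k = 5


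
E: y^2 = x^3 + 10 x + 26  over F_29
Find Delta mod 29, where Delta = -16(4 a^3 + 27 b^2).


4 a^3 + 27 b^2 = 4*10^3 + 27*26^2 = 4000 + 18252 = 22252
Delta = -16 * (22252) = -356032
Delta mod 29 = 1

Delta = 1 (mod 29)


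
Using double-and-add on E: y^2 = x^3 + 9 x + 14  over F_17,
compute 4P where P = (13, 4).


k = 4 = 100_2 (binary, LSB first: 001)
Double-and-add from P = (13, 4):
  bit 0 = 0: acc unchanged = O
  bit 1 = 0: acc unchanged = O
  bit 2 = 1: acc = O + (11, 4) = (11, 4)

4P = (11, 4)


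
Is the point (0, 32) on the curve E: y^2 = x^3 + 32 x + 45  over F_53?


Check whether y^2 = x^3 + 32 x + 45 (mod 53) for (x, y) = (0, 32).
LHS: y^2 = 32^2 mod 53 = 17
RHS: x^3 + 32 x + 45 = 0^3 + 32*0 + 45 mod 53 = 45
LHS != RHS

No, not on the curve


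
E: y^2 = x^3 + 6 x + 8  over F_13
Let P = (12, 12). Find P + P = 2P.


Doubling: s = (3 x1^2 + a) / (2 y1)
s = (3*12^2 + 6) / (2*12) mod 13 = 2
x3 = s^2 - 2 x1 mod 13 = 2^2 - 2*12 = 6
y3 = s (x1 - x3) - y1 mod 13 = 2 * (12 - 6) - 12 = 0

2P = (6, 0)


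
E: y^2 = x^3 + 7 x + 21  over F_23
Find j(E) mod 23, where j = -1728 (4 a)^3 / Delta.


Delta = -16(4 a^3 + 27 b^2) mod 23 = 10
-1728 * (4 a)^3 = -1728 * (4*7)^3 mod 23 = 16
j = 16 * 10^(-1) mod 23 = 20

j = 20 (mod 23)


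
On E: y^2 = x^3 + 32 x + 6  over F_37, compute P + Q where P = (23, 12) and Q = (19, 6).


P != Q, so use the chord formula.
s = (y2 - y1) / (x2 - x1) = (31) / (33) mod 37 = 20
x3 = s^2 - x1 - x2 mod 37 = 20^2 - 23 - 19 = 25
y3 = s (x1 - x3) - y1 mod 37 = 20 * (23 - 25) - 12 = 22

P + Q = (25, 22)


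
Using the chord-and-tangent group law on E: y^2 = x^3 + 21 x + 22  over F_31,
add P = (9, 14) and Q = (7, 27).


P != Q, so use the chord formula.
s = (y2 - y1) / (x2 - x1) = (13) / (29) mod 31 = 9
x3 = s^2 - x1 - x2 mod 31 = 9^2 - 9 - 7 = 3
y3 = s (x1 - x3) - y1 mod 31 = 9 * (9 - 3) - 14 = 9

P + Q = (3, 9)


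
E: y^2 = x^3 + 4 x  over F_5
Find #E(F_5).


For each x in F_5, count y with y^2 = x^3 + 4 x + 0 mod 5:
  x = 0: RHS = 0, y in [0]  -> 1 point(s)
  x = 1: RHS = 0, y in [0]  -> 1 point(s)
  x = 2: RHS = 1, y in [1, 4]  -> 2 point(s)
  x = 3: RHS = 4, y in [2, 3]  -> 2 point(s)
  x = 4: RHS = 0, y in [0]  -> 1 point(s)
Affine points: 7. Add the point at infinity: total = 8.

#E(F_5) = 8


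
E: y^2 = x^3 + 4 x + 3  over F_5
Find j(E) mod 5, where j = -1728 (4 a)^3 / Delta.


Delta = -16(4 a^3 + 27 b^2) mod 5 = 1
-1728 * (4 a)^3 = -1728 * (4*4)^3 mod 5 = 2
j = 2 * 1^(-1) mod 5 = 2

j = 2 (mod 5)


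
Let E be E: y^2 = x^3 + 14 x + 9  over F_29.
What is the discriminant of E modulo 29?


4 a^3 + 27 b^2 = 4*14^3 + 27*9^2 = 10976 + 2187 = 13163
Delta = -16 * (13163) = -210608
Delta mod 29 = 19

Delta = 19 (mod 29)


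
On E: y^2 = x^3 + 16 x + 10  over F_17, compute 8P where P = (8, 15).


k = 8 = 1000_2 (binary, LSB first: 0001)
Double-and-add from P = (8, 15):
  bit 0 = 0: acc unchanged = O
  bit 1 = 0: acc unchanged = O
  bit 2 = 0: acc unchanged = O
  bit 3 = 1: acc = O + (11, 15) = (11, 15)

8P = (11, 15)


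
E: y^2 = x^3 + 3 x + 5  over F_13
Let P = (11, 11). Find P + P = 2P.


Doubling: s = (3 x1^2 + a) / (2 y1)
s = (3*11^2 + 3) / (2*11) mod 13 = 6
x3 = s^2 - 2 x1 mod 13 = 6^2 - 2*11 = 1
y3 = s (x1 - x3) - y1 mod 13 = 6 * (11 - 1) - 11 = 10

2P = (1, 10)


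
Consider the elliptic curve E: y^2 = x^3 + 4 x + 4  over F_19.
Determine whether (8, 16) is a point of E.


Check whether y^2 = x^3 + 4 x + 4 (mod 19) for (x, y) = (8, 16).
LHS: y^2 = 16^2 mod 19 = 9
RHS: x^3 + 4 x + 4 = 8^3 + 4*8 + 4 mod 19 = 16
LHS != RHS

No, not on the curve


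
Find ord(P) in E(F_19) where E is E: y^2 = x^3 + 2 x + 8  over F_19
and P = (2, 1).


Compute successive multiples of P until we hit O:
  1P = (2, 1)
  2P = (7, 2)
  3P = (7, 17)
  4P = (2, 18)
  5P = O

ord(P) = 5


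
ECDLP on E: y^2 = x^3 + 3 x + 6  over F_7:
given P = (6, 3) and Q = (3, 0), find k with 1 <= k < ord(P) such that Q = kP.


Enumerate multiples of P until we hit Q = (3, 0):
  1P = (6, 3)
  2P = (3, 0)
Match found at i = 2.

k = 2


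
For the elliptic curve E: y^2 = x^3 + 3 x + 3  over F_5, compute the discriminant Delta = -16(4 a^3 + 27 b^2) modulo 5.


4 a^3 + 27 b^2 = 4*3^3 + 27*3^2 = 108 + 243 = 351
Delta = -16 * (351) = -5616
Delta mod 5 = 4

Delta = 4 (mod 5)


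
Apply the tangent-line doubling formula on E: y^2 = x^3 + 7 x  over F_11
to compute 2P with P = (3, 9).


Doubling: s = (3 x1^2 + a) / (2 y1)
s = (3*3^2 + 7) / (2*9) mod 11 = 8
x3 = s^2 - 2 x1 mod 11 = 8^2 - 2*3 = 3
y3 = s (x1 - x3) - y1 mod 11 = 8 * (3 - 3) - 9 = 2

2P = (3, 2)


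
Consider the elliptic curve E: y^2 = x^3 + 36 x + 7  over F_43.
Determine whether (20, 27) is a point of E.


Check whether y^2 = x^3 + 36 x + 7 (mod 43) for (x, y) = (20, 27).
LHS: y^2 = 27^2 mod 43 = 41
RHS: x^3 + 36 x + 7 = 20^3 + 36*20 + 7 mod 43 = 41
LHS = RHS

Yes, on the curve


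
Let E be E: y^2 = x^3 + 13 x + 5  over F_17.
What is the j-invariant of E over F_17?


Delta = -16(4 a^3 + 27 b^2) mod 17 = 11
-1728 * (4 a)^3 = -1728 * (4*13)^3 mod 17 = 6
j = 6 * 11^(-1) mod 17 = 16

j = 16 (mod 17)


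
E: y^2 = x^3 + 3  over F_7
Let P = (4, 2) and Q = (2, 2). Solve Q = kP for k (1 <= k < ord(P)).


Enumerate multiples of P until we hit Q = (2, 2):
  1P = (4, 2)
  2P = (3, 3)
  3P = (1, 2)
  4P = (2, 5)
  5P = (5, 3)
  6P = (6, 3)
  7P = (6, 4)
  8P = (5, 4)
  9P = (2, 2)
Match found at i = 9.

k = 9


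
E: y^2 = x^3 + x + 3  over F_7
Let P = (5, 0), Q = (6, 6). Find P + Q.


P != Q, so use the chord formula.
s = (y2 - y1) / (x2 - x1) = (6) / (1) mod 7 = 6
x3 = s^2 - x1 - x2 mod 7 = 6^2 - 5 - 6 = 4
y3 = s (x1 - x3) - y1 mod 7 = 6 * (5 - 4) - 0 = 6

P + Q = (4, 6)


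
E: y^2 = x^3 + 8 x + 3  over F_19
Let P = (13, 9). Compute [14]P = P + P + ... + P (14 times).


k = 14 = 1110_2 (binary, LSB first: 0111)
Double-and-add from P = (13, 9):
  bit 0 = 0: acc unchanged = O
  bit 1 = 1: acc = O + (16, 16) = (16, 16)
  bit 2 = 1: acc = (16, 16) + (11, 15) = (8, 16)
  bit 3 = 1: acc = (8, 16) + (14, 3) = (17, 13)

14P = (17, 13)


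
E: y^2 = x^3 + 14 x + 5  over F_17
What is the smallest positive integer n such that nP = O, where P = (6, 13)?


Compute successive multiples of P until we hit O:
  1P = (6, 13)
  2P = (7, 15)
  3P = (8, 0)
  4P = (7, 2)
  5P = (6, 4)
  6P = O

ord(P) = 6


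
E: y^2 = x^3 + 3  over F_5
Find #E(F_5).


For each x in F_5, count y with y^2 = x^3 + 0 x + 3 mod 5:
  x = 1: RHS = 4, y in [2, 3]  -> 2 point(s)
  x = 2: RHS = 1, y in [1, 4]  -> 2 point(s)
  x = 3: RHS = 0, y in [0]  -> 1 point(s)
Affine points: 5. Add the point at infinity: total = 6.

#E(F_5) = 6


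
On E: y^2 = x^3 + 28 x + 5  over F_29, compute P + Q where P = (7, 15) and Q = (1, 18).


P != Q, so use the chord formula.
s = (y2 - y1) / (x2 - x1) = (3) / (23) mod 29 = 14
x3 = s^2 - x1 - x2 mod 29 = 14^2 - 7 - 1 = 14
y3 = s (x1 - x3) - y1 mod 29 = 14 * (7 - 14) - 15 = 3

P + Q = (14, 3)


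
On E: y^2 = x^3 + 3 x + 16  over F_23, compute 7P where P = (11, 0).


k = 7 = 111_2 (binary, LSB first: 111)
Double-and-add from P = (11, 0):
  bit 0 = 1: acc = O + (11, 0) = (11, 0)
  bit 1 = 1: acc = (11, 0) + O = (11, 0)
  bit 2 = 1: acc = (11, 0) + O = (11, 0)

7P = (11, 0)


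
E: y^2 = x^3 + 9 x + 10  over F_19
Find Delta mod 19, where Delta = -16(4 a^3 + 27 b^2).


4 a^3 + 27 b^2 = 4*9^3 + 27*10^2 = 2916 + 2700 = 5616
Delta = -16 * (5616) = -89856
Delta mod 19 = 14

Delta = 14 (mod 19)


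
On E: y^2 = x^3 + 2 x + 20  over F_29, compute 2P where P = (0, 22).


Doubling: s = (3 x1^2 + a) / (2 y1)
s = (3*0^2 + 2) / (2*22) mod 29 = 4
x3 = s^2 - 2 x1 mod 29 = 4^2 - 2*0 = 16
y3 = s (x1 - x3) - y1 mod 29 = 4 * (0 - 16) - 22 = 1

2P = (16, 1)


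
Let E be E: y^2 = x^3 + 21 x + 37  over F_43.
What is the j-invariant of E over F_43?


Delta = -16(4 a^3 + 27 b^2) mod 43 = 22
-1728 * (4 a)^3 = -1728 * (4*21)^3 mod 43 = 21
j = 21 * 22^(-1) mod 43 = 42

j = 42 (mod 43)


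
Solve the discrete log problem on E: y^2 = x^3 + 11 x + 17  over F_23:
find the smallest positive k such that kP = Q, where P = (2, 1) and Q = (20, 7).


Enumerate multiples of P until we hit Q = (20, 7):
  1P = (2, 1)
  2P = (19, 22)
  3P = (20, 16)
  4P = (10, 0)
  5P = (20, 7)
Match found at i = 5.

k = 5


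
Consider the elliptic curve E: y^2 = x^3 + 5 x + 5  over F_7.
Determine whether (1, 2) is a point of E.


Check whether y^2 = x^3 + 5 x + 5 (mod 7) for (x, y) = (1, 2).
LHS: y^2 = 2^2 mod 7 = 4
RHS: x^3 + 5 x + 5 = 1^3 + 5*1 + 5 mod 7 = 4
LHS = RHS

Yes, on the curve


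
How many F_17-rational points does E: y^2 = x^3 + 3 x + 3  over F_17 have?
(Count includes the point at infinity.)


For each x in F_17, count y with y^2 = x^3 + 3 x + 3 mod 17:
  x = 2: RHS = 0, y in [0]  -> 1 point(s)
  x = 6: RHS = 16, y in [4, 13]  -> 2 point(s)
  x = 10: RHS = 13, y in [8, 9]  -> 2 point(s)
  x = 12: RHS = 16, y in [4, 13]  -> 2 point(s)
  x = 14: RHS = 1, y in [1, 16]  -> 2 point(s)
  x = 16: RHS = 16, y in [4, 13]  -> 2 point(s)
Affine points: 11. Add the point at infinity: total = 12.

#E(F_17) = 12


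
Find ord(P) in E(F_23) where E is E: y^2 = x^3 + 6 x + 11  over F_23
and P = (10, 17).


Compute successive multiples of P until we hit O:
  1P = (10, 17)
  2P = (15, 7)
  3P = (2, 13)
  4P = (17, 14)
  5P = (22, 21)
  6P = (9, 14)
  7P = (13, 20)
  8P = (1, 15)
  ... (continuing to 19P)
  19P = O

ord(P) = 19


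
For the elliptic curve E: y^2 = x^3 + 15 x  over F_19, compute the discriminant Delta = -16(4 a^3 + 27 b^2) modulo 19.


4 a^3 + 27 b^2 = 4*15^3 + 27*0^2 = 13500 + 0 = 13500
Delta = -16 * (13500) = -216000
Delta mod 19 = 11

Delta = 11 (mod 19)


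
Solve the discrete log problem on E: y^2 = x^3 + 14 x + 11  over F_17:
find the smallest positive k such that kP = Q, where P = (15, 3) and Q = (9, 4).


Enumerate multiples of P until we hit Q = (9, 4):
  1P = (15, 3)
  2P = (2, 8)
  3P = (9, 13)
  4P = (9, 4)
Match found at i = 4.

k = 4


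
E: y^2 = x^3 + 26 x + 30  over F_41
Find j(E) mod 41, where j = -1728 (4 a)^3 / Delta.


Delta = -16(4 a^3 + 27 b^2) mod 41 = 15
-1728 * (4 a)^3 = -1728 * (4*26)^3 mod 41 = 31
j = 31 * 15^(-1) mod 41 = 13

j = 13 (mod 41)


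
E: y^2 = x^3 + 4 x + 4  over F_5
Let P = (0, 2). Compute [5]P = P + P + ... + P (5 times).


k = 5 = 101_2 (binary, LSB first: 101)
Double-and-add from P = (0, 2):
  bit 0 = 1: acc = O + (0, 2) = (0, 2)
  bit 1 = 0: acc unchanged = (0, 2)
  bit 2 = 1: acc = (0, 2) + (2, 0) = (4, 2)

5P = (4, 2)


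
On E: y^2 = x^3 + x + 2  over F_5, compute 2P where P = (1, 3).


Doubling: s = (3 x1^2 + a) / (2 y1)
s = (3*1^2 + 1) / (2*3) mod 5 = 4
x3 = s^2 - 2 x1 mod 5 = 4^2 - 2*1 = 4
y3 = s (x1 - x3) - y1 mod 5 = 4 * (1 - 4) - 3 = 0

2P = (4, 0)


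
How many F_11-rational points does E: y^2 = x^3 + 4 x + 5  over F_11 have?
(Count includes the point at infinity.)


For each x in F_11, count y with y^2 = x^3 + 4 x + 5 mod 11:
  x = 0: RHS = 5, y in [4, 7]  -> 2 point(s)
  x = 3: RHS = 0, y in [0]  -> 1 point(s)
  x = 6: RHS = 3, y in [5, 6]  -> 2 point(s)
  x = 9: RHS = 0, y in [0]  -> 1 point(s)
  x = 10: RHS = 0, y in [0]  -> 1 point(s)
Affine points: 7. Add the point at infinity: total = 8.

#E(F_11) = 8


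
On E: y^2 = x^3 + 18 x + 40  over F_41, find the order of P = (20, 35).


Compute successive multiples of P until we hit O:
  1P = (20, 35)
  2P = (2, 24)
  3P = (40, 12)
  4P = (6, 35)
  5P = (15, 6)
  6P = (38, 0)
  7P = (15, 35)
  8P = (6, 6)
  ... (continuing to 12P)
  12P = O

ord(P) = 12


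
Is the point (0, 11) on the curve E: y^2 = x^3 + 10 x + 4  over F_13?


Check whether y^2 = x^3 + 10 x + 4 (mod 13) for (x, y) = (0, 11).
LHS: y^2 = 11^2 mod 13 = 4
RHS: x^3 + 10 x + 4 = 0^3 + 10*0 + 4 mod 13 = 4
LHS = RHS

Yes, on the curve


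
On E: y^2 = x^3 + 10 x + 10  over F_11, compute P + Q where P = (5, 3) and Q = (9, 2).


P != Q, so use the chord formula.
s = (y2 - y1) / (x2 - x1) = (10) / (4) mod 11 = 8
x3 = s^2 - x1 - x2 mod 11 = 8^2 - 5 - 9 = 6
y3 = s (x1 - x3) - y1 mod 11 = 8 * (5 - 6) - 3 = 0

P + Q = (6, 0)


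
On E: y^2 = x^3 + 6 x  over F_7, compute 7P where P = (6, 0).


k = 7 = 111_2 (binary, LSB first: 111)
Double-and-add from P = (6, 0):
  bit 0 = 1: acc = O + (6, 0) = (6, 0)
  bit 1 = 1: acc = (6, 0) + O = (6, 0)
  bit 2 = 1: acc = (6, 0) + O = (6, 0)

7P = (6, 0)


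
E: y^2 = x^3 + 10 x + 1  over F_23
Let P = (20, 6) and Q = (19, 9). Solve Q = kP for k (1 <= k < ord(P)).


Enumerate multiples of P until we hit Q = (19, 9):
  1P = (20, 6)
  2P = (8, 8)
  3P = (11, 4)
  4P = (0, 1)
  5P = (16, 18)
  6P = (19, 14)
  7P = (2, 11)
  8P = (2, 12)
  9P = (19, 9)
Match found at i = 9.

k = 9


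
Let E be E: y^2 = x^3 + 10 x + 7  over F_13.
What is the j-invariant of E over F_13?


Delta = -16(4 a^3 + 27 b^2) mod 13 = 8
-1728 * (4 a)^3 = -1728 * (4*10)^3 mod 13 = 1
j = 1 * 8^(-1) mod 13 = 5

j = 5 (mod 13)


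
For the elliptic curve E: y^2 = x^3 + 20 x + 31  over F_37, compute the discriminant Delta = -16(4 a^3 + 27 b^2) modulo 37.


4 a^3 + 27 b^2 = 4*20^3 + 27*31^2 = 32000 + 25947 = 57947
Delta = -16 * (57947) = -927152
Delta mod 37 = 31

Delta = 31 (mod 37)


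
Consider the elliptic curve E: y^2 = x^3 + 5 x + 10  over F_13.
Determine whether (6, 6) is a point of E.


Check whether y^2 = x^3 + 5 x + 10 (mod 13) for (x, y) = (6, 6).
LHS: y^2 = 6^2 mod 13 = 10
RHS: x^3 + 5 x + 10 = 6^3 + 5*6 + 10 mod 13 = 9
LHS != RHS

No, not on the curve


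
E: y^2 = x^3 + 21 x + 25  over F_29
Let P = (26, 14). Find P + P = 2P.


Doubling: s = (3 x1^2 + a) / (2 y1)
s = (3*26^2 + 21) / (2*14) mod 29 = 10
x3 = s^2 - 2 x1 mod 29 = 10^2 - 2*26 = 19
y3 = s (x1 - x3) - y1 mod 29 = 10 * (26 - 19) - 14 = 27

2P = (19, 27)


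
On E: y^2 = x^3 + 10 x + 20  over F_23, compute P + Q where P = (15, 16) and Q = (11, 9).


P != Q, so use the chord formula.
s = (y2 - y1) / (x2 - x1) = (16) / (19) mod 23 = 19
x3 = s^2 - x1 - x2 mod 23 = 19^2 - 15 - 11 = 13
y3 = s (x1 - x3) - y1 mod 23 = 19 * (15 - 13) - 16 = 22

P + Q = (13, 22)


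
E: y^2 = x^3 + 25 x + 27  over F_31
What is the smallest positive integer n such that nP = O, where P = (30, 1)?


Compute successive multiples of P until we hit O:
  1P = (30, 1)
  2P = (12, 3)
  3P = (7, 24)
  4P = (26, 26)
  5P = (16, 20)
  6P = (18, 27)
  7P = (23, 20)
  8P = (17, 8)
  ... (continuing to 19P)
  19P = O

ord(P) = 19


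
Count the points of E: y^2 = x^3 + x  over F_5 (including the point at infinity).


For each x in F_5, count y with y^2 = x^3 + 1 x + 0 mod 5:
  x = 0: RHS = 0, y in [0]  -> 1 point(s)
  x = 2: RHS = 0, y in [0]  -> 1 point(s)
  x = 3: RHS = 0, y in [0]  -> 1 point(s)
Affine points: 3. Add the point at infinity: total = 4.

#E(F_5) = 4


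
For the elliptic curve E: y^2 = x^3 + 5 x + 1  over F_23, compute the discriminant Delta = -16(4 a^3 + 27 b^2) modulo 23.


4 a^3 + 27 b^2 = 4*5^3 + 27*1^2 = 500 + 27 = 527
Delta = -16 * (527) = -8432
Delta mod 23 = 9

Delta = 9 (mod 23)


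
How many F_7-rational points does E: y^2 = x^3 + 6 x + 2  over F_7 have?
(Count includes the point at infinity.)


For each x in F_7, count y with y^2 = x^3 + 6 x + 2 mod 7:
  x = 0: RHS = 2, y in [3, 4]  -> 2 point(s)
  x = 1: RHS = 2, y in [3, 4]  -> 2 point(s)
  x = 2: RHS = 1, y in [1, 6]  -> 2 point(s)
  x = 6: RHS = 2, y in [3, 4]  -> 2 point(s)
Affine points: 8. Add the point at infinity: total = 9.

#E(F_7) = 9


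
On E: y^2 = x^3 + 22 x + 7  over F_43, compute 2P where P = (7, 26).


Doubling: s = (3 x1^2 + a) / (2 y1)
s = (3*7^2 + 22) / (2*26) mod 43 = 14
x3 = s^2 - 2 x1 mod 43 = 14^2 - 2*7 = 10
y3 = s (x1 - x3) - y1 mod 43 = 14 * (7 - 10) - 26 = 18

2P = (10, 18)


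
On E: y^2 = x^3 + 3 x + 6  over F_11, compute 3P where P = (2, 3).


k = 3 = 11_2 (binary, LSB first: 11)
Double-and-add from P = (2, 3):
  bit 0 = 1: acc = O + (2, 3) = (2, 3)
  bit 1 = 1: acc = (2, 3) + (5, 6) = (5, 5)

3P = (5, 5)


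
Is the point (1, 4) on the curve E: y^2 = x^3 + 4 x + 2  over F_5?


Check whether y^2 = x^3 + 4 x + 2 (mod 5) for (x, y) = (1, 4).
LHS: y^2 = 4^2 mod 5 = 1
RHS: x^3 + 4 x + 2 = 1^3 + 4*1 + 2 mod 5 = 2
LHS != RHS

No, not on the curve


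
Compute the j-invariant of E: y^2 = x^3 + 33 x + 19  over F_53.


Delta = -16(4 a^3 + 27 b^2) mod 53 = 47
-1728 * (4 a)^3 = -1728 * (4*33)^3 mod 53 = 4
j = 4 * 47^(-1) mod 53 = 17

j = 17 (mod 53)


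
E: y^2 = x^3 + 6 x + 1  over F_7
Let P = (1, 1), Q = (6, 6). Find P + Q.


P != Q, so use the chord formula.
s = (y2 - y1) / (x2 - x1) = (5) / (5) mod 7 = 1
x3 = s^2 - x1 - x2 mod 7 = 1^2 - 1 - 6 = 1
y3 = s (x1 - x3) - y1 mod 7 = 1 * (1 - 1) - 1 = 6

P + Q = (1, 6)


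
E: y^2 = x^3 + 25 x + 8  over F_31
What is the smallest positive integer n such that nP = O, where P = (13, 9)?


Compute successive multiples of P until we hit O:
  1P = (13, 9)
  2P = (9, 30)
  3P = (23, 28)
  4P = (20, 18)
  5P = (18, 20)
  6P = (16, 3)
  7P = (6, 8)
  8P = (0, 15)
  ... (continuing to 35P)
  35P = O

ord(P) = 35


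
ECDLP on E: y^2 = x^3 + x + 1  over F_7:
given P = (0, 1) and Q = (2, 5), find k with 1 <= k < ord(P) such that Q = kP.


Enumerate multiples of P until we hit Q = (2, 5):
  1P = (0, 1)
  2P = (2, 5)
Match found at i = 2.

k = 2


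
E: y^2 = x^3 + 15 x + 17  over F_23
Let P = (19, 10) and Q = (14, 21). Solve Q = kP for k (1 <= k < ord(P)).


Enumerate multiples of P until we hit Q = (14, 21):
  1P = (19, 10)
  2P = (12, 4)
  3P = (4, 16)
  4P = (2, 20)
  5P = (15, 12)
  6P = (18, 1)
  7P = (21, 18)
  8P = (22, 1)
  9P = (14, 21)
Match found at i = 9.

k = 9


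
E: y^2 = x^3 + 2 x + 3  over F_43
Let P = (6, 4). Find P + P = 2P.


Doubling: s = (3 x1^2 + a) / (2 y1)
s = (3*6^2 + 2) / (2*4) mod 43 = 3
x3 = s^2 - 2 x1 mod 43 = 3^2 - 2*6 = 40
y3 = s (x1 - x3) - y1 mod 43 = 3 * (6 - 40) - 4 = 23

2P = (40, 23)


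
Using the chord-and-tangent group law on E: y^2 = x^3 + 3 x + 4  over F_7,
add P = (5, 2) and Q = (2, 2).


P != Q, so use the chord formula.
s = (y2 - y1) / (x2 - x1) = (0) / (4) mod 7 = 0
x3 = s^2 - x1 - x2 mod 7 = 0^2 - 5 - 2 = 0
y3 = s (x1 - x3) - y1 mod 7 = 0 * (5 - 0) - 2 = 5

P + Q = (0, 5)


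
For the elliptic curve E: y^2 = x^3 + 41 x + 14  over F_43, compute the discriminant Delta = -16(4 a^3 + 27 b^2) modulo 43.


4 a^3 + 27 b^2 = 4*41^3 + 27*14^2 = 275684 + 5292 = 280976
Delta = -16 * (280976) = -4495616
Delta mod 43 = 34

Delta = 34 (mod 43)


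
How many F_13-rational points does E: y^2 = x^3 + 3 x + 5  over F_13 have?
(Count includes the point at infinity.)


For each x in F_13, count y with y^2 = x^3 + 3 x + 5 mod 13:
  x = 1: RHS = 9, y in [3, 10]  -> 2 point(s)
  x = 4: RHS = 3, y in [4, 9]  -> 2 point(s)
  x = 11: RHS = 4, y in [2, 11]  -> 2 point(s)
  x = 12: RHS = 1, y in [1, 12]  -> 2 point(s)
Affine points: 8. Add the point at infinity: total = 9.

#E(F_13) = 9


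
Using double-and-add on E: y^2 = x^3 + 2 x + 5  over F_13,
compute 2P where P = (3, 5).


k = 2 = 10_2 (binary, LSB first: 01)
Double-and-add from P = (3, 5):
  bit 0 = 0: acc unchanged = O
  bit 1 = 1: acc = O + (8, 0) = (8, 0)

2P = (8, 0)


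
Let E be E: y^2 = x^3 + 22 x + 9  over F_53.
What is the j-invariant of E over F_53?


Delta = -16(4 a^3 + 27 b^2) mod 53 = 43
-1728 * (4 a)^3 = -1728 * (4*22)^3 mod 53 = 11
j = 11 * 43^(-1) mod 53 = 36

j = 36 (mod 53)


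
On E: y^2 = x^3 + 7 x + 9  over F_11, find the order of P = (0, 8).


Compute successive multiples of P until we hit O:
  1P = (0, 8)
  2P = (9, 8)
  3P = (2, 3)
  4P = (7, 4)
  5P = (5, 9)
  6P = (10, 1)
  7P = (6, 5)
  8P = (8, 7)
  ... (continuing to 17P)
  17P = O

ord(P) = 17


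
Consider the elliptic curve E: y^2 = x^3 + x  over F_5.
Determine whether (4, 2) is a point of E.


Check whether y^2 = x^3 + 1 x + 0 (mod 5) for (x, y) = (4, 2).
LHS: y^2 = 2^2 mod 5 = 4
RHS: x^3 + 1 x + 0 = 4^3 + 1*4 + 0 mod 5 = 3
LHS != RHS

No, not on the curve


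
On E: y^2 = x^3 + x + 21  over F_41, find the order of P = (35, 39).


Compute successive multiples of P until we hit O:
  1P = (35, 39)
  2P = (14, 14)
  3P = (32, 29)
  4P = (17, 21)
  5P = (31, 6)
  6P = (20, 13)
  7P = (28, 36)
  8P = (15, 34)
  ... (continuing to 53P)
  53P = O

ord(P) = 53


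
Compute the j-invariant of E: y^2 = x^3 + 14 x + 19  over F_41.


Delta = -16(4 a^3 + 27 b^2) mod 41 = 40
-1728 * (4 a)^3 = -1728 * (4*14)^3 mod 41 = 4
j = 4 * 40^(-1) mod 41 = 37

j = 37 (mod 41)


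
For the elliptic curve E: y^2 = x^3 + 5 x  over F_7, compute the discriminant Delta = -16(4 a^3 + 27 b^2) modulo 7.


4 a^3 + 27 b^2 = 4*5^3 + 27*0^2 = 500 + 0 = 500
Delta = -16 * (500) = -8000
Delta mod 7 = 1

Delta = 1 (mod 7)


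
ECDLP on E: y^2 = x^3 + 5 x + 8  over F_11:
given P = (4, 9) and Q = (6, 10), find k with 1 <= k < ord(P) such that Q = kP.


Enumerate multiples of P until we hit Q = (6, 10):
  1P = (4, 9)
  2P = (6, 1)
  3P = (6, 10)
Match found at i = 3.

k = 3


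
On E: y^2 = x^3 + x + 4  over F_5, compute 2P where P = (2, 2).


Doubling: s = (3 x1^2 + a) / (2 y1)
s = (3*2^2 + 1) / (2*2) mod 5 = 2
x3 = s^2 - 2 x1 mod 5 = 2^2 - 2*2 = 0
y3 = s (x1 - x3) - y1 mod 5 = 2 * (2 - 0) - 2 = 2

2P = (0, 2)


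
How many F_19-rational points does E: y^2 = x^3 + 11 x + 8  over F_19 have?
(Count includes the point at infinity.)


For each x in F_19, count y with y^2 = x^3 + 11 x + 8 mod 19:
  x = 1: RHS = 1, y in [1, 18]  -> 2 point(s)
  x = 2: RHS = 0, y in [0]  -> 1 point(s)
  x = 3: RHS = 11, y in [7, 12]  -> 2 point(s)
  x = 5: RHS = 17, y in [6, 13]  -> 2 point(s)
  x = 6: RHS = 5, y in [9, 10]  -> 2 point(s)
  x = 8: RHS = 0, y in [0]  -> 1 point(s)
  x = 9: RHS = 0, y in [0]  -> 1 point(s)
  x = 10: RHS = 16, y in [4, 15]  -> 2 point(s)
  x = 11: RHS = 16, y in [4, 15]  -> 2 point(s)
  x = 12: RHS = 6, y in [5, 14]  -> 2 point(s)
  x = 13: RHS = 11, y in [7, 12]  -> 2 point(s)
  x = 16: RHS = 5, y in [9, 10]  -> 2 point(s)
  x = 17: RHS = 16, y in [4, 15]  -> 2 point(s)
Affine points: 23. Add the point at infinity: total = 24.

#E(F_19) = 24


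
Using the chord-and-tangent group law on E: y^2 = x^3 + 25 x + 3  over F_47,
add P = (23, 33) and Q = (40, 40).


P != Q, so use the chord formula.
s = (y2 - y1) / (x2 - x1) = (7) / (17) mod 47 = 17
x3 = s^2 - x1 - x2 mod 47 = 17^2 - 23 - 40 = 38
y3 = s (x1 - x3) - y1 mod 47 = 17 * (23 - 38) - 33 = 41

P + Q = (38, 41)


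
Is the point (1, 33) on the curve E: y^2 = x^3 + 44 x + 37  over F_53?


Check whether y^2 = x^3 + 44 x + 37 (mod 53) for (x, y) = (1, 33).
LHS: y^2 = 33^2 mod 53 = 29
RHS: x^3 + 44 x + 37 = 1^3 + 44*1 + 37 mod 53 = 29
LHS = RHS

Yes, on the curve


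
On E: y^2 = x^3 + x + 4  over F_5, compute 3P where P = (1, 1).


k = 3 = 11_2 (binary, LSB first: 11)
Double-and-add from P = (1, 1):
  bit 0 = 1: acc = O + (1, 1) = (1, 1)
  bit 1 = 1: acc = (1, 1) + (2, 2) = (3, 2)

3P = (3, 2)


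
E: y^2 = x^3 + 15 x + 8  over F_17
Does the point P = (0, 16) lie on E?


Check whether y^2 = x^3 + 15 x + 8 (mod 17) for (x, y) = (0, 16).
LHS: y^2 = 16^2 mod 17 = 1
RHS: x^3 + 15 x + 8 = 0^3 + 15*0 + 8 mod 17 = 8
LHS != RHS

No, not on the curve


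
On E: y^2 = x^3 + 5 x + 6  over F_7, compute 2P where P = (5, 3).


k = 2 = 10_2 (binary, LSB first: 01)
Double-and-add from P = (5, 3):
  bit 0 = 0: acc unchanged = O
  bit 1 = 1: acc = O + (6, 0) = (6, 0)

2P = (6, 0)


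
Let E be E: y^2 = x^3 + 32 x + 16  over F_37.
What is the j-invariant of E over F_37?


Delta = -16(4 a^3 + 27 b^2) mod 37 = 9
-1728 * (4 a)^3 = -1728 * (4*32)^3 mod 37 = 23
j = 23 * 9^(-1) mod 37 = 19

j = 19 (mod 37)


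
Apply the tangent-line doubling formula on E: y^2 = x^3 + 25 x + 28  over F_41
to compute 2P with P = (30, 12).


Doubling: s = (3 x1^2 + a) / (2 y1)
s = (3*30^2 + 25) / (2*12) mod 41 = 23
x3 = s^2 - 2 x1 mod 41 = 23^2 - 2*30 = 18
y3 = s (x1 - x3) - y1 mod 41 = 23 * (30 - 18) - 12 = 18

2P = (18, 18)


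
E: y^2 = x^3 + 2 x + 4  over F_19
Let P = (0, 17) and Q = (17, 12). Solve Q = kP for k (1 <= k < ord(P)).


Enumerate multiples of P until we hit Q = (17, 12):
  1P = (0, 17)
  2P = (5, 14)
  3P = (6, 17)
  4P = (13, 2)
  5P = (17, 7)
  6P = (8, 0)
  7P = (17, 12)
Match found at i = 7.

k = 7


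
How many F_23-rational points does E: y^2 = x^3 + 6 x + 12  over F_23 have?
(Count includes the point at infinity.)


For each x in F_23, count y with y^2 = x^3 + 6 x + 12 mod 23:
  x = 0: RHS = 12, y in [9, 14]  -> 2 point(s)
  x = 2: RHS = 9, y in [3, 20]  -> 2 point(s)
  x = 4: RHS = 8, y in [10, 13]  -> 2 point(s)
  x = 5: RHS = 6, y in [11, 12]  -> 2 point(s)
  x = 7: RHS = 6, y in [11, 12]  -> 2 point(s)
  x = 9: RHS = 13, y in [6, 17]  -> 2 point(s)
  x = 11: RHS = 6, y in [11, 12]  -> 2 point(s)
  x = 12: RHS = 18, y in [8, 15]  -> 2 point(s)
  x = 15: RHS = 4, y in [2, 21]  -> 2 point(s)
  x = 16: RHS = 18, y in [8, 15]  -> 2 point(s)
  x = 17: RHS = 13, y in [6, 17]  -> 2 point(s)
  x = 18: RHS = 18, y in [8, 15]  -> 2 point(s)
  x = 19: RHS = 16, y in [4, 19]  -> 2 point(s)
  x = 20: RHS = 13, y in [6, 17]  -> 2 point(s)
Affine points: 28. Add the point at infinity: total = 29.

#E(F_23) = 29


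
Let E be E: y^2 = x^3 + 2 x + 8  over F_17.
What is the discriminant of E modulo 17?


4 a^3 + 27 b^2 = 4*2^3 + 27*8^2 = 32 + 1728 = 1760
Delta = -16 * (1760) = -28160
Delta mod 17 = 9

Delta = 9 (mod 17)


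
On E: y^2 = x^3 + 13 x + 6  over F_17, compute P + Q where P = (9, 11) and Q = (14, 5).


P != Q, so use the chord formula.
s = (y2 - y1) / (x2 - x1) = (11) / (5) mod 17 = 9
x3 = s^2 - x1 - x2 mod 17 = 9^2 - 9 - 14 = 7
y3 = s (x1 - x3) - y1 mod 17 = 9 * (9 - 7) - 11 = 7

P + Q = (7, 7)


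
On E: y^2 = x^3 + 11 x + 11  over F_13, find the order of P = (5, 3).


Compute successive multiples of P until we hit O:
  1P = (5, 3)
  2P = (12, 5)
  3P = (12, 8)
  4P = (5, 10)
  5P = O

ord(P) = 5


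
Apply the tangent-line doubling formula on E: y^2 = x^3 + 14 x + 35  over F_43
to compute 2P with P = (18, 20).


Doubling: s = (3 x1^2 + a) / (2 y1)
s = (3*18^2 + 14) / (2*20) mod 43 = 1
x3 = s^2 - 2 x1 mod 43 = 1^2 - 2*18 = 8
y3 = s (x1 - x3) - y1 mod 43 = 1 * (18 - 8) - 20 = 33

2P = (8, 33)


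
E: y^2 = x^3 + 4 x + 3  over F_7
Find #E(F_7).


For each x in F_7, count y with y^2 = x^3 + 4 x + 3 mod 7:
  x = 1: RHS = 1, y in [1, 6]  -> 2 point(s)
  x = 3: RHS = 0, y in [0]  -> 1 point(s)
  x = 5: RHS = 1, y in [1, 6]  -> 2 point(s)
Affine points: 5. Add the point at infinity: total = 6.

#E(F_7) = 6


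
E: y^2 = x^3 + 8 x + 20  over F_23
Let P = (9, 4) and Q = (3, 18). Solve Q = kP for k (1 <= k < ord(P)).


Enumerate multiples of P until we hit Q = (3, 18):
  1P = (9, 4)
  2P = (18, 4)
  3P = (19, 19)
  4P = (3, 5)
  5P = (4, 22)
  6P = (11, 17)
  7P = (5, 22)
  8P = (12, 21)
  9P = (6, 13)
  10P = (17, 20)
  11P = (1, 12)
  12P = (14, 1)
  13P = (16, 14)
  14P = (16, 9)
  15P = (14, 22)
  16P = (1, 11)
  17P = (17, 3)
  18P = (6, 10)
  19P = (12, 2)
  20P = (5, 1)
  21P = (11, 6)
  22P = (4, 1)
  23P = (3, 18)
Match found at i = 23.

k = 23


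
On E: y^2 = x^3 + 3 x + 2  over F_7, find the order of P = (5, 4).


Compute successive multiples of P until we hit O:
  1P = (5, 4)
  2P = (5, 3)
  3P = O

ord(P) = 3


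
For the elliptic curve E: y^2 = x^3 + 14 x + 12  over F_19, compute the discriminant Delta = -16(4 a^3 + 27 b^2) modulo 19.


4 a^3 + 27 b^2 = 4*14^3 + 27*12^2 = 10976 + 3888 = 14864
Delta = -16 * (14864) = -237824
Delta mod 19 = 18

Delta = 18 (mod 19)


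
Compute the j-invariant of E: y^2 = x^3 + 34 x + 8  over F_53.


Delta = -16(4 a^3 + 27 b^2) mod 53 = 48
-1728 * (4 a)^3 = -1728 * (4*34)^3 mod 53 = 6
j = 6 * 48^(-1) mod 53 = 20

j = 20 (mod 53)


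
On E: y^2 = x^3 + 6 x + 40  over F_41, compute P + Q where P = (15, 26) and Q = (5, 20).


P != Q, so use the chord formula.
s = (y2 - y1) / (x2 - x1) = (35) / (31) mod 41 = 17
x3 = s^2 - x1 - x2 mod 41 = 17^2 - 15 - 5 = 23
y3 = s (x1 - x3) - y1 mod 41 = 17 * (15 - 23) - 26 = 2

P + Q = (23, 2)


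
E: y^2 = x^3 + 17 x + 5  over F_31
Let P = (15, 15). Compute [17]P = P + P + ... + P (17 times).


k = 17 = 10001_2 (binary, LSB first: 10001)
Double-and-add from P = (15, 15):
  bit 0 = 1: acc = O + (15, 15) = (15, 15)
  bit 1 = 0: acc unchanged = (15, 15)
  bit 2 = 0: acc unchanged = (15, 15)
  bit 3 = 0: acc unchanged = (15, 15)
  bit 4 = 1: acc = (15, 15) + (28, 19) = (29, 26)

17P = (29, 26)


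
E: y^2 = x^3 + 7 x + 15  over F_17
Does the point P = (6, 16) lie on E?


Check whether y^2 = x^3 + 7 x + 15 (mod 17) for (x, y) = (6, 16).
LHS: y^2 = 16^2 mod 17 = 1
RHS: x^3 + 7 x + 15 = 6^3 + 7*6 + 15 mod 17 = 1
LHS = RHS

Yes, on the curve


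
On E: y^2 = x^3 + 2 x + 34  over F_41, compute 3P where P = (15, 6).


k = 3 = 11_2 (binary, LSB first: 11)
Double-and-add from P = (15, 6):
  bit 0 = 1: acc = O + (15, 6) = (15, 6)
  bit 1 = 1: acc = (15, 6) + (32, 36) = (34, 28)

3P = (34, 28)


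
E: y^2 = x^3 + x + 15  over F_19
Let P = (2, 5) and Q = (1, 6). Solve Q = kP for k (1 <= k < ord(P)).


Enumerate multiples of P until we hit Q = (1, 6):
  1P = (2, 5)
  2P = (7, 17)
  3P = (15, 17)
  4P = (6, 3)
  5P = (16, 2)
  6P = (12, 8)
  7P = (3, 8)
  8P = (4, 8)
  9P = (1, 6)
Match found at i = 9.

k = 9


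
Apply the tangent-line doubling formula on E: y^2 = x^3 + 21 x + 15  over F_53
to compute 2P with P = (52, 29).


Doubling: s = (3 x1^2 + a) / (2 y1)
s = (3*52^2 + 21) / (2*29) mod 53 = 26
x3 = s^2 - 2 x1 mod 53 = 26^2 - 2*52 = 42
y3 = s (x1 - x3) - y1 mod 53 = 26 * (52 - 42) - 29 = 19

2P = (42, 19)


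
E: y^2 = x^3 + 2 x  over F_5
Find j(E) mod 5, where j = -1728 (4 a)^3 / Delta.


Delta = -16(4 a^3 + 27 b^2) mod 5 = 3
-1728 * (4 a)^3 = -1728 * (4*2)^3 mod 5 = 4
j = 4 * 3^(-1) mod 5 = 3

j = 3 (mod 5)


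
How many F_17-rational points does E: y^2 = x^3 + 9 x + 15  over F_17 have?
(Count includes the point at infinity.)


For each x in F_17, count y with y^2 = x^3 + 9 x + 15 mod 17:
  x = 0: RHS = 15, y in [7, 10]  -> 2 point(s)
  x = 1: RHS = 8, y in [5, 12]  -> 2 point(s)
  x = 3: RHS = 1, y in [1, 16]  -> 2 point(s)
  x = 4: RHS = 13, y in [8, 9]  -> 2 point(s)
  x = 5: RHS = 15, y in [7, 10]  -> 2 point(s)
  x = 6: RHS = 13, y in [8, 9]  -> 2 point(s)
  x = 7: RHS = 13, y in [8, 9]  -> 2 point(s)
  x = 8: RHS = 4, y in [2, 15]  -> 2 point(s)
  x = 9: RHS = 9, y in [3, 14]  -> 2 point(s)
  x = 10: RHS = 0, y in [0]  -> 1 point(s)
  x = 11: RHS = 0, y in [0]  -> 1 point(s)
  x = 12: RHS = 15, y in [7, 10]  -> 2 point(s)
  x = 13: RHS = 0, y in [0]  -> 1 point(s)
Affine points: 23. Add the point at infinity: total = 24.

#E(F_17) = 24


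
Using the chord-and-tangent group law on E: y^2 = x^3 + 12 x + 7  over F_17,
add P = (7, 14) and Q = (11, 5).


P != Q, so use the chord formula.
s = (y2 - y1) / (x2 - x1) = (8) / (4) mod 17 = 2
x3 = s^2 - x1 - x2 mod 17 = 2^2 - 7 - 11 = 3
y3 = s (x1 - x3) - y1 mod 17 = 2 * (7 - 3) - 14 = 11

P + Q = (3, 11)


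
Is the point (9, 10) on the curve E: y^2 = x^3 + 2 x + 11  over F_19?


Check whether y^2 = x^3 + 2 x + 11 (mod 19) for (x, y) = (9, 10).
LHS: y^2 = 10^2 mod 19 = 5
RHS: x^3 + 2 x + 11 = 9^3 + 2*9 + 11 mod 19 = 17
LHS != RHS

No, not on the curve


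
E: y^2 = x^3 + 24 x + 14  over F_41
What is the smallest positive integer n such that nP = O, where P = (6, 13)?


Compute successive multiples of P until we hit O:
  1P = (6, 13)
  2P = (31, 2)
  3P = (12, 29)
  4P = (21, 29)
  5P = (35, 8)
  6P = (9, 37)
  7P = (8, 12)
  8P = (17, 13)
  ... (continuing to 51P)
  51P = O

ord(P) = 51


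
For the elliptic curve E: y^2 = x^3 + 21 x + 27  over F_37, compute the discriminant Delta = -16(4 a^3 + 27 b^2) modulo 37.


4 a^3 + 27 b^2 = 4*21^3 + 27*27^2 = 37044 + 19683 = 56727
Delta = -16 * (56727) = -907632
Delta mod 37 = 15

Delta = 15 (mod 37)


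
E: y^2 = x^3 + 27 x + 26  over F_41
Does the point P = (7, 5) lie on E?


Check whether y^2 = x^3 + 27 x + 26 (mod 41) for (x, y) = (7, 5).
LHS: y^2 = 5^2 mod 41 = 25
RHS: x^3 + 27 x + 26 = 7^3 + 27*7 + 26 mod 41 = 25
LHS = RHS

Yes, on the curve


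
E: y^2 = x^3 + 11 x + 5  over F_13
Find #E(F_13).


For each x in F_13, count y with y^2 = x^3 + 11 x + 5 mod 13:
  x = 1: RHS = 4, y in [2, 11]  -> 2 point(s)
  x = 2: RHS = 9, y in [3, 10]  -> 2 point(s)
  x = 3: RHS = 0, y in [0]  -> 1 point(s)
  x = 4: RHS = 9, y in [3, 10]  -> 2 point(s)
  x = 5: RHS = 3, y in [4, 9]  -> 2 point(s)
  x = 6: RHS = 1, y in [1, 12]  -> 2 point(s)
  x = 7: RHS = 9, y in [3, 10]  -> 2 point(s)
  x = 9: RHS = 1, y in [1, 12]  -> 2 point(s)
  x = 10: RHS = 10, y in [6, 7]  -> 2 point(s)
  x = 11: RHS = 1, y in [1, 12]  -> 2 point(s)
Affine points: 19. Add the point at infinity: total = 20.

#E(F_13) = 20


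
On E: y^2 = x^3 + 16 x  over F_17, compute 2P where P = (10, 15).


Doubling: s = (3 x1^2 + a) / (2 y1)
s = (3*10^2 + 16) / (2*15) mod 17 = 6
x3 = s^2 - 2 x1 mod 17 = 6^2 - 2*10 = 16
y3 = s (x1 - x3) - y1 mod 17 = 6 * (10 - 16) - 15 = 0

2P = (16, 0)


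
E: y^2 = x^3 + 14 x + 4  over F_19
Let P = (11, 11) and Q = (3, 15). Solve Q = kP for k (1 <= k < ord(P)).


Enumerate multiples of P until we hit Q = (3, 15):
  1P = (11, 11)
  2P = (17, 14)
  3P = (15, 6)
  4P = (10, 2)
  5P = (3, 4)
  6P = (12, 0)
  7P = (3, 15)
Match found at i = 7.

k = 7


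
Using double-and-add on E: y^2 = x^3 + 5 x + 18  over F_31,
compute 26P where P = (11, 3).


k = 26 = 11010_2 (binary, LSB first: 01011)
Double-and-add from P = (11, 3):
  bit 0 = 0: acc unchanged = O
  bit 1 = 1: acc = O + (6, 4) = (6, 4)
  bit 2 = 0: acc unchanged = (6, 4)
  bit 3 = 1: acc = (6, 4) + (12, 16) = (17, 5)
  bit 4 = 1: acc = (17, 5) + (16, 3) = (2, 25)

26P = (2, 25)


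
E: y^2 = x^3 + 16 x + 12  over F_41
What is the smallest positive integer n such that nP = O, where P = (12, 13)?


Compute successive multiples of P until we hit O:
  1P = (12, 13)
  2P = (40, 6)
  3P = (7, 37)
  4P = (27, 18)
  5P = (34, 7)
  6P = (11, 24)
  7P = (16, 31)
  8P = (23, 40)
  ... (continuing to 18P)
  18P = O

ord(P) = 18


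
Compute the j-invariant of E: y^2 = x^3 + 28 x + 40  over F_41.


Delta = -16(4 a^3 + 27 b^2) mod 41 = 38
-1728 * (4 a)^3 = -1728 * (4*28)^3 mod 41 = 32
j = 32 * 38^(-1) mod 41 = 3

j = 3 (mod 41)


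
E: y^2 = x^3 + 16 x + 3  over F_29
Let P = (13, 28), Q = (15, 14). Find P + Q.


P != Q, so use the chord formula.
s = (y2 - y1) / (x2 - x1) = (15) / (2) mod 29 = 22
x3 = s^2 - x1 - x2 mod 29 = 22^2 - 13 - 15 = 21
y3 = s (x1 - x3) - y1 mod 29 = 22 * (13 - 21) - 28 = 28

P + Q = (21, 28)


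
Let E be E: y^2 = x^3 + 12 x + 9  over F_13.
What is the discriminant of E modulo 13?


4 a^3 + 27 b^2 = 4*12^3 + 27*9^2 = 6912 + 2187 = 9099
Delta = -16 * (9099) = -145584
Delta mod 13 = 3

Delta = 3 (mod 13)


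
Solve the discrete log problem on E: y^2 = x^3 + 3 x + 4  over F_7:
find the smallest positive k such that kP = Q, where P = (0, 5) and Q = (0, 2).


Enumerate multiples of P until we hit Q = (0, 2):
  1P = (0, 5)
  2P = (1, 1)
  3P = (1, 6)
  4P = (0, 2)
Match found at i = 4.

k = 4


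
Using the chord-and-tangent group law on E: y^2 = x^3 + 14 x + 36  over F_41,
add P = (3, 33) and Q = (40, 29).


P != Q, so use the chord formula.
s = (y2 - y1) / (x2 - x1) = (37) / (37) mod 41 = 1
x3 = s^2 - x1 - x2 mod 41 = 1^2 - 3 - 40 = 40
y3 = s (x1 - x3) - y1 mod 41 = 1 * (3 - 40) - 33 = 12

P + Q = (40, 12)


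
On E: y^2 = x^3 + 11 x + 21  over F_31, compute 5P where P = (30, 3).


k = 5 = 101_2 (binary, LSB first: 101)
Double-and-add from P = (30, 3):
  bit 0 = 1: acc = O + (30, 3) = (30, 3)
  bit 1 = 0: acc unchanged = (30, 3)
  bit 2 = 1: acc = (30, 3) + (25, 7) = (25, 24)

5P = (25, 24)


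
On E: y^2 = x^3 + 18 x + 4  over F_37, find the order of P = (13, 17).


Compute successive multiples of P until we hit O:
  1P = (13, 17)
  2P = (0, 2)
  3P = (3, 23)
  4P = (11, 4)
  5P = (9, 9)
  6P = (19, 8)
  7P = (35, 16)
  8P = (14, 15)
  ... (continuing to 17P)
  17P = O

ord(P) = 17


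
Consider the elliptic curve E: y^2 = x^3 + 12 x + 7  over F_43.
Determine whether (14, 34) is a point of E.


Check whether y^2 = x^3 + 12 x + 7 (mod 43) for (x, y) = (14, 34).
LHS: y^2 = 34^2 mod 43 = 38
RHS: x^3 + 12 x + 7 = 14^3 + 12*14 + 7 mod 43 = 38
LHS = RHS

Yes, on the curve


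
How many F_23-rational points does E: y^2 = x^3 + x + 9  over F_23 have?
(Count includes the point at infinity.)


For each x in F_23, count y with y^2 = x^3 + 1 x + 9 mod 23:
  x = 0: RHS = 9, y in [3, 20]  -> 2 point(s)
  x = 3: RHS = 16, y in [4, 19]  -> 2 point(s)
  x = 4: RHS = 8, y in [10, 13]  -> 2 point(s)
  x = 5: RHS = 1, y in [1, 22]  -> 2 point(s)
  x = 6: RHS = 1, y in [1, 22]  -> 2 point(s)
  x = 8: RHS = 0, y in [0]  -> 1 point(s)
  x = 12: RHS = 1, y in [1, 22]  -> 2 point(s)
  x = 15: RHS = 18, y in [8, 15]  -> 2 point(s)
  x = 16: RHS = 4, y in [2, 21]  -> 2 point(s)
  x = 20: RHS = 2, y in [5, 18]  -> 2 point(s)
Affine points: 19. Add the point at infinity: total = 20.

#E(F_23) = 20


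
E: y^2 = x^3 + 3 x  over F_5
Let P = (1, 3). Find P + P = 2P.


Doubling: s = (3 x1^2 + a) / (2 y1)
s = (3*1^2 + 3) / (2*3) mod 5 = 1
x3 = s^2 - 2 x1 mod 5 = 1^2 - 2*1 = 4
y3 = s (x1 - x3) - y1 mod 5 = 1 * (1 - 4) - 3 = 4

2P = (4, 4)


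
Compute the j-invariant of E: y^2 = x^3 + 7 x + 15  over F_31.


Delta = -16(4 a^3 + 27 b^2) mod 31 = 12
-1728 * (4 a)^3 = -1728 * (4*7)^3 mod 31 = 1
j = 1 * 12^(-1) mod 31 = 13

j = 13 (mod 31)


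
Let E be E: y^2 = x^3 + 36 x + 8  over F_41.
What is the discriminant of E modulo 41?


4 a^3 + 27 b^2 = 4*36^3 + 27*8^2 = 186624 + 1728 = 188352
Delta = -16 * (188352) = -3013632
Delta mod 41 = 32

Delta = 32 (mod 41)


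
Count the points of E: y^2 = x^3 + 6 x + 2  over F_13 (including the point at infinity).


For each x in F_13, count y with y^2 = x^3 + 6 x + 2 mod 13:
  x = 1: RHS = 9, y in [3, 10]  -> 2 point(s)
  x = 2: RHS = 9, y in [3, 10]  -> 2 point(s)
  x = 4: RHS = 12, y in [5, 8]  -> 2 point(s)
  x = 5: RHS = 1, y in [1, 12]  -> 2 point(s)
  x = 7: RHS = 10, y in [6, 7]  -> 2 point(s)
  x = 8: RHS = 3, y in [4, 9]  -> 2 point(s)
  x = 10: RHS = 9, y in [3, 10]  -> 2 point(s)
Affine points: 14. Add the point at infinity: total = 15.

#E(F_13) = 15


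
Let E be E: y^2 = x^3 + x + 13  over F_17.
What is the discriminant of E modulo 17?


4 a^3 + 27 b^2 = 4*1^3 + 27*13^2 = 4 + 4563 = 4567
Delta = -16 * (4567) = -73072
Delta mod 17 = 11

Delta = 11 (mod 17)
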